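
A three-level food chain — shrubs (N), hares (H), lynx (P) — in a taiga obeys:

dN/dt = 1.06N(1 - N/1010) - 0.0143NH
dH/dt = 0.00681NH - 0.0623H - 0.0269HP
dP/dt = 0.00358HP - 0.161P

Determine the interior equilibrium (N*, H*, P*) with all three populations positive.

From dP/dt = 0: 0.00358H* = 0.161, so H* = 45.
From dN/dt = 0: 1.06(1 - N*/1010) = 0.0143·45, giving N* = 1010·(1 - 0.607) = 397.
From dH/dt = 0: 0.00681·397 - 0.0623 = 0.0269P*, so P* = 2.64/0.0269 = 98.2.

N* ≈ 397, H* ≈ 45, P* ≈ 98.2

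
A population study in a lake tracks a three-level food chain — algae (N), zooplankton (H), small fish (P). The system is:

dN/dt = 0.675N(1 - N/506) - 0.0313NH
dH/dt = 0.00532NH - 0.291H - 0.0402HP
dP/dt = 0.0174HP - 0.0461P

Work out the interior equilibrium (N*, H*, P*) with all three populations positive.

From dP/dt = 0: 0.0174H* = 0.0461, so H* = 2.65.
From dN/dt = 0: 0.675(1 - N*/506) = 0.0313·2.65, giving N* = 506·(1 - 0.123) = 444.
From dH/dt = 0: 0.00532·444 - 0.291 = 0.0402P*, so P* = 2.07/0.0402 = 51.5.

N* ≈ 444, H* ≈ 2.65, P* ≈ 51.5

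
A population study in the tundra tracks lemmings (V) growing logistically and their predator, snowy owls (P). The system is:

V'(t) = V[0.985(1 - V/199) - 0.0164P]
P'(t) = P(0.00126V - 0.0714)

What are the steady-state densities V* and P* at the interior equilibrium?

V* ≈ 56.7, P* ≈ 43

From dP/dt = 0 with P > 0: 0.00126V* = 0.0714, so V* = 56.7.
Substitute into dV/dt = 0: 0.985(1 - 56.7/199) = 0.0164P*.
The bracket is 0.715, giving P* = 0.705/0.0164 = 43.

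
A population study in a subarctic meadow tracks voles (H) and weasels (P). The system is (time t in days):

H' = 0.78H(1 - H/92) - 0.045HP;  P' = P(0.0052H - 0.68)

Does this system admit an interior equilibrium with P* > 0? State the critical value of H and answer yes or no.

Threshold H = 131; K < 131, so no, the predator goes extinct.

The predator equation gives dP/dt > 0 only when H > 0.68/0.0052 = 131.
Without the predator, H → K = 92. Since 92 < 131, the predator cannot invade.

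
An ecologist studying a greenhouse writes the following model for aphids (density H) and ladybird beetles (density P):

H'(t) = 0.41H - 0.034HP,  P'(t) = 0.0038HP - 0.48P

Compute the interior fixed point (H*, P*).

H* ≈ 126, P* ≈ 12.1

Set dP/dt = 0 with P > 0: 0.0038H - 0.48 = 0, so H* = 0.48/0.0038 = 126.
Set dH/dt = 0 with H > 0: 0.41 - 0.034P = 0, so P* = 0.41/0.034 = 12.1.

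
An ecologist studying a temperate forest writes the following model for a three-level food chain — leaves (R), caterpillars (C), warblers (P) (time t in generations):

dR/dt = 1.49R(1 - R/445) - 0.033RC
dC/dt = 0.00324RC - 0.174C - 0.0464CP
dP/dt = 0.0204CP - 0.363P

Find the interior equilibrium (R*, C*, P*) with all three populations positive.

R* ≈ 270, C* ≈ 17.8, P* ≈ 15.1

From dP/dt = 0: 0.0204C* = 0.363, so C* = 17.8.
From dR/dt = 0: 1.49(1 - R*/445) = 0.033·17.8, giving R* = 445·(1 - 0.394) = 270.
From dC/dt = 0: 0.00324·270 - 0.174 = 0.0464P*, so P* = 0.7/0.0464 = 15.1.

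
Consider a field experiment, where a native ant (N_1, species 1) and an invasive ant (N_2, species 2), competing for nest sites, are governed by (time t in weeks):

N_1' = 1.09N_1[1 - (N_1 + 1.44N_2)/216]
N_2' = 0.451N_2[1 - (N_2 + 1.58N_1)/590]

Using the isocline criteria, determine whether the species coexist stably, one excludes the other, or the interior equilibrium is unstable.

species 2 excludes species 1

Compare the nullcline intercepts: K1/α12 = 216/1.44 = 150 < K2 = 590; K2/α21 = 590/1.58 = 373 > K1 = 216.
Since the inequalities point opposite ways, species 2 can invade but species 1 cannot.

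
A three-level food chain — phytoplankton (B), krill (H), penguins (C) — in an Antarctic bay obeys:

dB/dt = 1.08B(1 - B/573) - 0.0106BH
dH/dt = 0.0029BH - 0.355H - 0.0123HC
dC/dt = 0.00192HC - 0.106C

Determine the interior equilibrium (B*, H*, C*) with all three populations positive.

B* ≈ 263, H* ≈ 55.2, C* ≈ 33

From dC/dt = 0: 0.00192H* = 0.106, so H* = 55.2.
From dB/dt = 0: 1.08(1 - B*/573) = 0.0106·55.2, giving B* = 573·(1 - 0.542) = 263.
From dH/dt = 0: 0.0029·263 - 0.355 = 0.0123C*, so C* = 0.406/0.0123 = 33.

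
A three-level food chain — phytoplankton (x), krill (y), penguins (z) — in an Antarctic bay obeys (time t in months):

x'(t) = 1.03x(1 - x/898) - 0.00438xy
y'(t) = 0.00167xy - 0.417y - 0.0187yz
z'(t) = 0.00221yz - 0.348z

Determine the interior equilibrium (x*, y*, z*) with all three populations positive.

x* ≈ 297, y* ≈ 157, z* ≈ 4.2

From dz/dt = 0: 0.00221y* = 0.348, so y* = 157.
From dx/dt = 0: 1.03(1 - x*/898) = 0.00438·157, giving x* = 898·(1 - 0.67) = 297.
From dy/dt = 0: 0.00167·297 - 0.417 = 0.0187z*, so z* = 0.0785/0.0187 = 4.2.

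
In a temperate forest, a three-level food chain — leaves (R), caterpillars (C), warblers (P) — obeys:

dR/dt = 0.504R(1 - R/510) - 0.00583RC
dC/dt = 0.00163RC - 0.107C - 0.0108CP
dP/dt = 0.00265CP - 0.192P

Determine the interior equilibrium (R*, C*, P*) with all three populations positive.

R* ≈ 82.6, C* ≈ 72.5, P* ≈ 2.55

From dP/dt = 0: 0.00265C* = 0.192, so C* = 72.5.
From dR/dt = 0: 0.504(1 - R*/510) = 0.00583·72.5, giving R* = 510·(1 - 0.838) = 82.6.
From dC/dt = 0: 0.00163·82.6 - 0.107 = 0.0108P*, so P* = 0.0276/0.0108 = 2.55.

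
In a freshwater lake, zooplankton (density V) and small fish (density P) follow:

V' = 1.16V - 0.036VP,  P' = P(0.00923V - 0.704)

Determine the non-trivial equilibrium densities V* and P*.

Set dP/dt = 0 with P > 0: 0.00923V - 0.704 = 0, so V* = 0.704/0.00923 = 76.3.
Set dV/dt = 0 with V > 0: 1.16 - 0.036P = 0, so P* = 1.16/0.036 = 32.2.

V* ≈ 76.3, P* ≈ 32.2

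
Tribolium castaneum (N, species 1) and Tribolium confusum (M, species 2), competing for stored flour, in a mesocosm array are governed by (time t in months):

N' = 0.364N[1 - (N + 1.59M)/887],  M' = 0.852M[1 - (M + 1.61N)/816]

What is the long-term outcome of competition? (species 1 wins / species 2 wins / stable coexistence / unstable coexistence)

Compare the nullcline intercepts: K1/α12 = 887/1.59 = 558 < K2 = 816; K2/α21 = 816/1.61 = 507 < K1 = 887.
Since both are reversed, neither can invade when rare; the interior point is a saddle.

unstable coexistence (outcome depends on initial conditions)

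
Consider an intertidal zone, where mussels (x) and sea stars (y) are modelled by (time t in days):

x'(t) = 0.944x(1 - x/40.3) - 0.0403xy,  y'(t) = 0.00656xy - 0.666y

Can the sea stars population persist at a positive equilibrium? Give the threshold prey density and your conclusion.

The predator equation gives dy/dt > 0 only when x > 0.666/0.00656 = 102.
Without the predator, x → K = 40.3. Since 40.3 < 102, the predator cannot invade.

Threshold x = 102; K < 102, so no, the predator goes extinct.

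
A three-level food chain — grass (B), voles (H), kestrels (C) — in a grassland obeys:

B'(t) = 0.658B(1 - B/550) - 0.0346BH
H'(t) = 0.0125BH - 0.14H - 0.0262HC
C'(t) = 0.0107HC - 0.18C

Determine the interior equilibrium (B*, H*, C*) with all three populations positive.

B* ≈ 63.5, H* ≈ 16.8, C* ≈ 24.9

From dC/dt = 0: 0.0107H* = 0.18, so H* = 16.8.
From dB/dt = 0: 0.658(1 - B*/550) = 0.0346·16.8, giving B* = 550·(1 - 0.885) = 63.5.
From dH/dt = 0: 0.0125·63.5 - 0.14 = 0.0262C*, so C* = 0.653/0.0262 = 24.9.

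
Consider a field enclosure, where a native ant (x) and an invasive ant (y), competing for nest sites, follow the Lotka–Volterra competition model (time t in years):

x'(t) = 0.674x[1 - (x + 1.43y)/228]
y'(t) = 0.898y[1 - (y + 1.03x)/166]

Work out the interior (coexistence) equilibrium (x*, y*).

x* ≈ 19.8, y* ≈ 146

Setting both brackets to zero gives the nullclines x + 1.43y = 228 and 1.03x + y = 166.
Substituting y = 166 - 1.03x into the first: x(1 - 1.43·1.03) = 228 - 1.43·166.
So x* = -9.38/-0.473 = 19.8, and then y* = 166 - 1.03·19.8 = 146.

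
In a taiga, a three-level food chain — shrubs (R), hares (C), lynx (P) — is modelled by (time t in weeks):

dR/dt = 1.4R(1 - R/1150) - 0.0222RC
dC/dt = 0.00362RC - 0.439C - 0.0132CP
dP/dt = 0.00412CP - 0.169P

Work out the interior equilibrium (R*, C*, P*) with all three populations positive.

R* ≈ 402, C* ≈ 41, P* ≈ 77

From dP/dt = 0: 0.00412C* = 0.169, so C* = 41.
From dR/dt = 0: 1.4(1 - R*/1150) = 0.0222·41, giving R* = 1150·(1 - 0.65) = 402.
From dC/dt = 0: 0.00362·402 - 0.439 = 0.0132P*, so P* = 1.02/0.0132 = 77.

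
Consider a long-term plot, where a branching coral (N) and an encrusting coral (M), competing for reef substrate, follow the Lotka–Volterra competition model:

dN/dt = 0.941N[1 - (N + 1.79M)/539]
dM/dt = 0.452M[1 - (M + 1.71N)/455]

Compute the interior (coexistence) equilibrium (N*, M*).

N* ≈ 134, M* ≈ 226

Setting both brackets to zero gives the nullclines N + 1.79M = 539 and 1.71N + M = 455.
Substituting M = 455 - 1.71N into the first: N(1 - 1.79·1.71) = 539 - 1.79·455.
So N* = -275/-2.06 = 134, and then M* = 455 - 1.71·134 = 226.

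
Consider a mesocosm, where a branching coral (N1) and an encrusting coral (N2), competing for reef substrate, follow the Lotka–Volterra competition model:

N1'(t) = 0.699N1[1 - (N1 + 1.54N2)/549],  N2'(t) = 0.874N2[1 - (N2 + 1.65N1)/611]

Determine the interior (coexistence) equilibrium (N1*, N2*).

N1* ≈ 254, N2* ≈ 191

Setting both brackets to zero gives the nullclines N1 + 1.54N2 = 549 and 1.65N1 + N2 = 611.
Substituting N2 = 611 - 1.65N1 into the first: N1(1 - 1.54·1.65) = 549 - 1.54·611.
So N1* = -392/-1.54 = 254, and then N2* = 611 - 1.65·254 = 191.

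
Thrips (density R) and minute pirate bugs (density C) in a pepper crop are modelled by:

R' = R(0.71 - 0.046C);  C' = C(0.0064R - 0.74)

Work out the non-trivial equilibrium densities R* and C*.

Set dC/dt = 0 with C > 0: 0.0064R - 0.74 = 0, so R* = 0.74/0.0064 = 116.
Set dR/dt = 0 with R > 0: 0.71 - 0.046C = 0, so C* = 0.71/0.046 = 15.4.

R* ≈ 116, C* ≈ 15.4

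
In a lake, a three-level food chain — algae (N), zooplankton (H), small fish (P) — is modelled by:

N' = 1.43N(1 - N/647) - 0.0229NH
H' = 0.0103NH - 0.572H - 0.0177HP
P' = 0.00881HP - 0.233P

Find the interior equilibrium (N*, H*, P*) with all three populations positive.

From dP/dt = 0: 0.00881H* = 0.233, so H* = 26.4.
From dN/dt = 0: 1.43(1 - N*/647) = 0.0229·26.4, giving N* = 647·(1 - 0.424) = 373.
From dH/dt = 0: 0.0103·373 - 0.572 = 0.0177P*, so P* = 3.27/0.0177 = 185.

N* ≈ 373, H* ≈ 26.4, P* ≈ 185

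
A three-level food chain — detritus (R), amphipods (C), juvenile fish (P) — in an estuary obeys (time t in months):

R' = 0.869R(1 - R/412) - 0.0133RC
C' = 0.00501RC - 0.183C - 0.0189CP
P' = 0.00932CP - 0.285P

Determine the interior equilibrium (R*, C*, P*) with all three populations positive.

R* ≈ 219, C* ≈ 30.6, P* ≈ 48.4

From dP/dt = 0: 0.00932C* = 0.285, so C* = 30.6.
From dR/dt = 0: 0.869(1 - R*/412) = 0.0133·30.6, giving R* = 412·(1 - 0.468) = 219.
From dC/dt = 0: 0.00501·219 - 0.183 = 0.0189P*, so P* = 0.915/0.0189 = 48.4.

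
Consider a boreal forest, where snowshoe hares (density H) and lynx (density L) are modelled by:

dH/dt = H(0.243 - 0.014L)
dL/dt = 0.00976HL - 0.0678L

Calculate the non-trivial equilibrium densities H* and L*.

H* ≈ 6.95, L* ≈ 17.4

Set dL/dt = 0 with L > 0: 0.00976H - 0.0678 = 0, so H* = 0.0678/0.00976 = 6.95.
Set dH/dt = 0 with H > 0: 0.243 - 0.014L = 0, so L* = 0.243/0.014 = 17.4.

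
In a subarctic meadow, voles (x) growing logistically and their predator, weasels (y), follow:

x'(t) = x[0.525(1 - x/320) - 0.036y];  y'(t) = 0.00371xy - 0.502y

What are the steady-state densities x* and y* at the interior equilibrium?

x* ≈ 135, y* ≈ 8.42

From dy/dt = 0 with y > 0: 0.00371x* = 0.502, so x* = 135.
Substitute into dx/dt = 0: 0.525(1 - 135/320) = 0.036y*.
The bracket is 0.577, giving y* = 0.303/0.036 = 8.42.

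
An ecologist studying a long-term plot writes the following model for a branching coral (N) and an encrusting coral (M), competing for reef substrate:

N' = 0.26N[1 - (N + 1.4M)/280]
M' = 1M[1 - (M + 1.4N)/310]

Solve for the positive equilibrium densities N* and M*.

N* ≈ 160, M* ≈ 85.4

Setting both brackets to zero gives the nullclines N + 1.4M = 280 and 1.4N + M = 310.
Substituting M = 310 - 1.4N into the first: N(1 - 1.4·1.4) = 280 - 1.4·310.
So N* = -154/-0.96 = 160, and then M* = 310 - 1.4·160 = 85.4.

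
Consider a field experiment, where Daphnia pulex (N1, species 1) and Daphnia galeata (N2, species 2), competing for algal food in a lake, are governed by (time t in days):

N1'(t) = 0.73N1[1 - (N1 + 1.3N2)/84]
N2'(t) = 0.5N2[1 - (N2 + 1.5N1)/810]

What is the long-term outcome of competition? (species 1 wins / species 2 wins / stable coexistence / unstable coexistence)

Compare the nullcline intercepts: K1/α12 = 84/1.3 = 64.6 < K2 = 810; K2/α21 = 810/1.5 = 540 > K1 = 84.
Since the inequalities point opposite ways, species 2 can invade but species 1 cannot.

species 2 excludes species 1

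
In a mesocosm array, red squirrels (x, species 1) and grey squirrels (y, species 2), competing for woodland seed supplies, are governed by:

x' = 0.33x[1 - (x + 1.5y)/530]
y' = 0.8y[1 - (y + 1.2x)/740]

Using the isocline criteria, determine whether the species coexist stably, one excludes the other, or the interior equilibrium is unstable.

Compare the nullcline intercepts: K1/α12 = 530/1.5 = 353 < K2 = 740; K2/α21 = 740/1.2 = 617 > K1 = 530.
Since the inequalities point opposite ways, species 2 can invade but species 1 cannot.

species 2 excludes species 1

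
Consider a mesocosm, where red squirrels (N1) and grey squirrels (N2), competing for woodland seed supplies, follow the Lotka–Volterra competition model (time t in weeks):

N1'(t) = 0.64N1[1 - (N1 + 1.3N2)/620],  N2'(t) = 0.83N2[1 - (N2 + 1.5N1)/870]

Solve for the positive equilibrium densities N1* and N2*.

N1* ≈ 538, N2* ≈ 63.2

Setting both brackets to zero gives the nullclines N1 + 1.3N2 = 620 and 1.5N1 + N2 = 870.
Substituting N2 = 870 - 1.5N1 into the first: N1(1 - 1.3·1.5) = 620 - 1.3·870.
So N1* = -511/-0.95 = 538, and then N2* = 870 - 1.5·538 = 63.2.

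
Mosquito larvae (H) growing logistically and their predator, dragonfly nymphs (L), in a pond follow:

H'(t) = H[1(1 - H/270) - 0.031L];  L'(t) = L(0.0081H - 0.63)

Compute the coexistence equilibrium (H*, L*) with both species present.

From dL/dt = 0 with L > 0: 0.0081H* = 0.63, so H* = 77.8.
Substitute into dH/dt = 0: 1(1 - 77.8/270) = 0.031L*.
The bracket is 0.712, giving L* = 0.712/0.031 = 23.

H* ≈ 77.8, L* ≈ 23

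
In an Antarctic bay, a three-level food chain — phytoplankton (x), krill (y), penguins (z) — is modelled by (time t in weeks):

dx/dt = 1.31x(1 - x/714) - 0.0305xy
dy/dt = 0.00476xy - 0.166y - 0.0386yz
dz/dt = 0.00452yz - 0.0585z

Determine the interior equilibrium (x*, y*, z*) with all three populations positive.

From dz/dt = 0: 0.00452y* = 0.0585, so y* = 12.9.
From dx/dt = 0: 1.31(1 - x*/714) = 0.0305·12.9, giving x* = 714·(1 - 0.301) = 499.
From dy/dt = 0: 0.00476·499 - 0.166 = 0.0386z*, so z* = 2.21/0.0386 = 57.2.

x* ≈ 499, y* ≈ 12.9, z* ≈ 57.2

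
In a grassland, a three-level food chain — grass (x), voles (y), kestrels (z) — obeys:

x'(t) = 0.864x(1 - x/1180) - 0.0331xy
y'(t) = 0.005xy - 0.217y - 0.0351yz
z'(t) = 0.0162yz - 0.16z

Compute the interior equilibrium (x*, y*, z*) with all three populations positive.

x* ≈ 734, y* ≈ 9.88, z* ≈ 98.3

From dz/dt = 0: 0.0162y* = 0.16, so y* = 9.88.
From dx/dt = 0: 0.864(1 - x*/1180) = 0.0331·9.88, giving x* = 1180·(1 - 0.378) = 734.
From dy/dt = 0: 0.005·734 - 0.217 = 0.0351z*, so z* = 3.45/0.0351 = 98.3.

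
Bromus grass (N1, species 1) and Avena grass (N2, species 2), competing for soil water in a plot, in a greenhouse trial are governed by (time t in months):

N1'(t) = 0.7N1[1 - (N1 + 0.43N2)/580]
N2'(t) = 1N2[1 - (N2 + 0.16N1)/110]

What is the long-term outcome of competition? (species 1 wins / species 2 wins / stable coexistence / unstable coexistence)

stable coexistence

Compare the nullcline intercepts: K1/α12 = 580/0.43 = 1350 > K2 = 110; K2/α21 = 110/0.16 = 688 > K1 = 580.
Since both inequalities hold, each species can invade when rare, so the interior equilibrium is stable.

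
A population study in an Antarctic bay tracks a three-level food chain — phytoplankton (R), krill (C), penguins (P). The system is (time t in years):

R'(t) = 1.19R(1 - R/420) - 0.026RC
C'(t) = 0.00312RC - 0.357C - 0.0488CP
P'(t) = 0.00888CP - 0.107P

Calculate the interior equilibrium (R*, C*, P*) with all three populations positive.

From dP/dt = 0: 0.00888C* = 0.107, so C* = 12.
From dR/dt = 0: 1.19(1 - R*/420) = 0.026·12, giving R* = 420·(1 - 0.263) = 309.
From dC/dt = 0: 0.00312·309 - 0.357 = 0.0488P*, so P* = 0.608/0.0488 = 12.5.

R* ≈ 309, C* ≈ 12, P* ≈ 12.5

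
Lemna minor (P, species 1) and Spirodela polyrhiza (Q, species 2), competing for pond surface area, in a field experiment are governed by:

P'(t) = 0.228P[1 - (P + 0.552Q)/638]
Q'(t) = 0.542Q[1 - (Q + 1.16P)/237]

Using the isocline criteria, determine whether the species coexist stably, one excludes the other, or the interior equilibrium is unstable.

Compare the nullcline intercepts: K1/α12 = 638/0.552 = 1160 > K2 = 237; K2/α21 = 237/1.16 = 204 < K1 = 638.
Since the inequalities point opposite ways, species 1 can invade but species 2 cannot.

species 1 excludes species 2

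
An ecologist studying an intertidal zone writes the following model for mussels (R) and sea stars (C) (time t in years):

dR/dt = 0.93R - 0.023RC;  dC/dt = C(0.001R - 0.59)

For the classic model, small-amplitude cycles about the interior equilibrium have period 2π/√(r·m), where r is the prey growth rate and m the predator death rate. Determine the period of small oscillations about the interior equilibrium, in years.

T ≈ 8.48 years

Here r = 0.93 and m = 0.59, so r·m = 0.549.
ω = √0.549 = 0.741 per year, hence T = 2π/ω ≈ 8.48 years.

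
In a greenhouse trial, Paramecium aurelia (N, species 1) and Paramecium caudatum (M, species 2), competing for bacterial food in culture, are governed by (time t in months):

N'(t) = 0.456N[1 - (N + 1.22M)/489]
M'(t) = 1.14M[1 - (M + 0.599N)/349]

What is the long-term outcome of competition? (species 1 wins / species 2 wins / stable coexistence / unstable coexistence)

stable coexistence

Compare the nullcline intercepts: K1/α12 = 489/1.22 = 401 > K2 = 349; K2/α21 = 349/0.599 = 583 > K1 = 489.
Since both inequalities hold, each species can invade when rare, so the interior equilibrium is stable.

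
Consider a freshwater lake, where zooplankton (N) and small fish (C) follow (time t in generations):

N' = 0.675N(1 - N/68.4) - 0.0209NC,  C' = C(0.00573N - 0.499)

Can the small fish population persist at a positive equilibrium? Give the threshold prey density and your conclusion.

The predator equation gives dC/dt > 0 only when N > 0.499/0.00573 = 87.1.
Without the predator, N → K = 68.4. Since 68.4 < 87.1, the predator cannot invade.

Threshold N = 87.1; K < 87.1, so no, the predator goes extinct.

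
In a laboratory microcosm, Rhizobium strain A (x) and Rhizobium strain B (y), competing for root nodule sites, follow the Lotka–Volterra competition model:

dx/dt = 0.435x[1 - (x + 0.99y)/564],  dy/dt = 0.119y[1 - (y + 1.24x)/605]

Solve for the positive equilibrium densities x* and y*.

x* ≈ 154, y* ≈ 415

Setting both brackets to zero gives the nullclines x + 0.99y = 564 and 1.24x + y = 605.
Substituting y = 605 - 1.24x into the first: x(1 - 0.99·1.24) = 564 - 0.99·605.
So x* = -35/-0.228 = 154, and then y* = 605 - 1.24·154 = 415.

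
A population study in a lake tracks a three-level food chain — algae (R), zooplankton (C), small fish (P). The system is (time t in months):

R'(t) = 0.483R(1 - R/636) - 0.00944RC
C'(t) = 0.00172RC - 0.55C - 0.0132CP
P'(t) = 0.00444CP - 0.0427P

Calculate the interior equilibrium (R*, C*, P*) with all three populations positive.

R* ≈ 516, C* ≈ 9.62, P* ≈ 25.6

From dP/dt = 0: 0.00444C* = 0.0427, so C* = 9.62.
From dR/dt = 0: 0.483(1 - R*/636) = 0.00944·9.62, giving R* = 636·(1 - 0.188) = 516.
From dC/dt = 0: 0.00172·516 - 0.55 = 0.0132P*, so P* = 0.338/0.0132 = 25.6.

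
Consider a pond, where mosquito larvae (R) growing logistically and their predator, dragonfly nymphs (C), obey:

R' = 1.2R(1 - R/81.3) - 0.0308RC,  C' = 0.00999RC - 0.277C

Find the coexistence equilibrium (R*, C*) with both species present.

From dC/dt = 0 with C > 0: 0.00999R* = 0.277, so R* = 27.7.
Substitute into dR/dt = 0: 1.2(1 - 27.7/81.3) = 0.0308C*.
The bracket is 0.659, giving C* = 0.791/0.0308 = 25.7.

R* ≈ 27.7, C* ≈ 25.7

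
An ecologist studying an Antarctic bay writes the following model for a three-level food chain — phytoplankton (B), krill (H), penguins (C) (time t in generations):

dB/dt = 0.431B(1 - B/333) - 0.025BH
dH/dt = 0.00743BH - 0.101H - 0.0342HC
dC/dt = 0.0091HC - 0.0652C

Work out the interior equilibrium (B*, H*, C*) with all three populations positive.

From dC/dt = 0: 0.0091H* = 0.0652, so H* = 7.16.
From dB/dt = 0: 0.431(1 - B*/333) = 0.025·7.16, giving B* = 333·(1 - 0.416) = 195.
From dH/dt = 0: 0.00743·195 - 0.101 = 0.0342C*, so C* = 1.34/0.0342 = 39.3.

B* ≈ 195, H* ≈ 7.16, C* ≈ 39.3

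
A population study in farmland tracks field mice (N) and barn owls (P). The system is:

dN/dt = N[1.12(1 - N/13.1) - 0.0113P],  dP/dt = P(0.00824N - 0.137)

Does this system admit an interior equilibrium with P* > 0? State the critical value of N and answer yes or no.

Threshold N = 16.6; K < 16.6, so no, the predator goes extinct.

The predator equation gives dP/dt > 0 only when N > 0.137/0.00824 = 16.6.
Without the predator, N → K = 13.1. Since 13.1 < 16.6, the predator cannot invade.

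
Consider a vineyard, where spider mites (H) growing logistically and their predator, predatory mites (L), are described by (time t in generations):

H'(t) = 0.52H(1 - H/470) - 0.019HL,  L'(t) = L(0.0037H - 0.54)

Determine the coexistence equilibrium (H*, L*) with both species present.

H* ≈ 146, L* ≈ 18.9

From dL/dt = 0 with L > 0: 0.0037H* = 0.54, so H* = 146.
Substitute into dH/dt = 0: 0.52(1 - 146/470) = 0.019L*.
The bracket is 0.689, giving L* = 0.359/0.019 = 18.9.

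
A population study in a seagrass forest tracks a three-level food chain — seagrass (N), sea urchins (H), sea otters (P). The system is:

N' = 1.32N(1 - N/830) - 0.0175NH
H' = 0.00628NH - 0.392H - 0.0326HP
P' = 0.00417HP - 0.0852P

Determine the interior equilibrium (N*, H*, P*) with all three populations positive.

N* ≈ 605, H* ≈ 20.4, P* ≈ 105

From dP/dt = 0: 0.00417H* = 0.0852, so H* = 20.4.
From dN/dt = 0: 1.32(1 - N*/830) = 0.0175·20.4, giving N* = 830·(1 - 0.271) = 605.
From dH/dt = 0: 0.00628·605 - 0.392 = 0.0326P*, so P* = 3.41/0.0326 = 105.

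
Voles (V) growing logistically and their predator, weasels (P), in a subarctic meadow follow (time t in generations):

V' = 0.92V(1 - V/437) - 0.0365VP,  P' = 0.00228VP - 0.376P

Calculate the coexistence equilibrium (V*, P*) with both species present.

From dP/dt = 0 with P > 0: 0.00228V* = 0.376, so V* = 165.
Substitute into dV/dt = 0: 0.92(1 - 165/437) = 0.0365P*.
The bracket is 0.623, giving P* = 0.573/0.0365 = 15.7.

V* ≈ 165, P* ≈ 15.7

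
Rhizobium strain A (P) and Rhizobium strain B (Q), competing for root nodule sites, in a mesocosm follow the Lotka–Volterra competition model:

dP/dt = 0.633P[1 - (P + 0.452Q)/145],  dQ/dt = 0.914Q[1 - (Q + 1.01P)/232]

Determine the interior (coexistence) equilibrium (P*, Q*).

Setting both brackets to zero gives the nullclines P + 0.452Q = 145 and 1.01P + Q = 232.
Substituting Q = 232 - 1.01P into the first: P(1 - 0.452·1.01) = 145 - 0.452·232.
So P* = 40.1/0.543 = 73.9, and then Q* = 232 - 1.01·73.9 = 157.

P* ≈ 73.9, Q* ≈ 157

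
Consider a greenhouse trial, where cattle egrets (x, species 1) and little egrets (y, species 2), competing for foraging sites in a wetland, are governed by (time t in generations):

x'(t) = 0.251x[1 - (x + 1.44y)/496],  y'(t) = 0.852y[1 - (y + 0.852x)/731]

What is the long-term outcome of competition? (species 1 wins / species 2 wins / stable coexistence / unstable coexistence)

Compare the nullcline intercepts: K1/α12 = 496/1.44 = 344 < K2 = 731; K2/α21 = 731/0.852 = 858 > K1 = 496.
Since the inequalities point opposite ways, species 2 can invade but species 1 cannot.

species 2 excludes species 1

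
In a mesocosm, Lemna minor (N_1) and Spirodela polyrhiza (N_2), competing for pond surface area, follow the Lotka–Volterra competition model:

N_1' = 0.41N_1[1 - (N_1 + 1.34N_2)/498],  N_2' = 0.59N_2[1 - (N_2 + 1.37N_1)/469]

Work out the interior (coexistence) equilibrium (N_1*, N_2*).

Setting both brackets to zero gives the nullclines N_1 + 1.34N_2 = 498 and 1.37N_1 + N_2 = 469.
Substituting N_2 = 469 - 1.37N_1 into the first: N_1(1 - 1.34·1.37) = 498 - 1.34·469.
So N_1* = -130/-0.836 = 156, and then N_2* = 469 - 1.37·156 = 255.

N_1* ≈ 156, N_2* ≈ 255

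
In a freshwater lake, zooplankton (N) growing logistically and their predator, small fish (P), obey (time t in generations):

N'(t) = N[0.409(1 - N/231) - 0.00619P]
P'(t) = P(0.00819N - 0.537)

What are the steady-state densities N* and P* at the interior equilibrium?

From dP/dt = 0 with P > 0: 0.00819N* = 0.537, so N* = 65.6.
Substitute into dN/dt = 0: 0.409(1 - 65.6/231) = 0.00619P*.
The bracket is 0.716, giving P* = 0.293/0.00619 = 47.3.

N* ≈ 65.6, P* ≈ 47.3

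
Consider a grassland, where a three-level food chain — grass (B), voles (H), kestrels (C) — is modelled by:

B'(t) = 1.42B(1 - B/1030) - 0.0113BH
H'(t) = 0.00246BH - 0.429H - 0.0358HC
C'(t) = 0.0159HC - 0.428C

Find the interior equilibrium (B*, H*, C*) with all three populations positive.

From dC/dt = 0: 0.0159H* = 0.428, so H* = 26.9.
From dB/dt = 0: 1.42(1 - B*/1030) = 0.0113·26.9, giving B* = 1030·(1 - 0.214) = 809.
From dH/dt = 0: 0.00246·809 - 0.429 = 0.0358C*, so C* = 1.56/0.0358 = 43.6.

B* ≈ 809, H* ≈ 26.9, C* ≈ 43.6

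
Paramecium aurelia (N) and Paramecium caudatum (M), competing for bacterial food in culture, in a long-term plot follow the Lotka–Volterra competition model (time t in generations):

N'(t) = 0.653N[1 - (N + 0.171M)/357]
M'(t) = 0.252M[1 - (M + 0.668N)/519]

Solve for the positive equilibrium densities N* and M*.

Setting both brackets to zero gives the nullclines N + 0.171M = 357 and 0.668N + M = 519.
Substituting M = 519 - 0.668N into the first: N(1 - 0.171·0.668) = 357 - 0.171·519.
So N* = 268/0.886 = 303, and then M* = 519 - 0.668·303 = 317.

N* ≈ 303, M* ≈ 317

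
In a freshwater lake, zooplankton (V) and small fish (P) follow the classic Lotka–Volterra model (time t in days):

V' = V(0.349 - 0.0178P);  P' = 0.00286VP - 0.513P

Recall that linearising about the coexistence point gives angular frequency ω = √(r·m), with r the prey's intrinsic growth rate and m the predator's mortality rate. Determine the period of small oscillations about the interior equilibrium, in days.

Here r = 0.349 and m = 0.513, so r·m = 0.179.
ω = √0.179 = 0.423 per day, hence T = 2π/ω ≈ 14.8 days.

T ≈ 14.8 days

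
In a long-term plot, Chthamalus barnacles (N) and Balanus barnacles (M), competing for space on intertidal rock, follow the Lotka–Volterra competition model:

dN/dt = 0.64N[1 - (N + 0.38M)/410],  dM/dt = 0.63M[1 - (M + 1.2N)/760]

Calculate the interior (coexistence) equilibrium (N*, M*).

Setting both brackets to zero gives the nullclines N + 0.38M = 410 and 1.2N + M = 760.
Substituting M = 760 - 1.2N into the first: N(1 - 0.38·1.2) = 410 - 0.38·760.
So N* = 121/0.544 = 223, and then M* = 760 - 1.2·223 = 493.

N* ≈ 223, M* ≈ 493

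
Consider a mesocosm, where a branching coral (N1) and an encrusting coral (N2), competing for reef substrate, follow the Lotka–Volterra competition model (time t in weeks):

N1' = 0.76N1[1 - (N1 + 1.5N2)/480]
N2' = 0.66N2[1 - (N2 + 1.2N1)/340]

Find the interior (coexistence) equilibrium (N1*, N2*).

Setting both brackets to zero gives the nullclines N1 + 1.5N2 = 480 and 1.2N1 + N2 = 340.
Substituting N2 = 340 - 1.2N1 into the first: N1(1 - 1.5·1.2) = 480 - 1.5·340.
So N1* = -30/-0.8 = 37.5, and then N2* = 340 - 1.2·37.5 = 295.

N1* ≈ 37.5, N2* ≈ 295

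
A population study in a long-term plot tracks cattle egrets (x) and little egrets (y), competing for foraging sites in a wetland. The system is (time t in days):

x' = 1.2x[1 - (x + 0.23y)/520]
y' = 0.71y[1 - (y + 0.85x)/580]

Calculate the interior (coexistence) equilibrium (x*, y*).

x* ≈ 481, y* ≈ 172

Setting both brackets to zero gives the nullclines x + 0.23y = 520 and 0.85x + y = 580.
Substituting y = 580 - 0.85x into the first: x(1 - 0.23·0.85) = 520 - 0.23·580.
So x* = 387/0.804 = 481, and then y* = 580 - 0.85·481 = 172.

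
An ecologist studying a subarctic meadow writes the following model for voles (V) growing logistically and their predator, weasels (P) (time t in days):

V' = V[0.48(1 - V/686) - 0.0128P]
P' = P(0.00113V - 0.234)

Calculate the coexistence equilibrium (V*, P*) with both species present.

From dP/dt = 0 with P > 0: 0.00113V* = 0.234, so V* = 207.
Substitute into dV/dt = 0: 0.48(1 - 207/686) = 0.0128P*.
The bracket is 0.698, giving P* = 0.335/0.0128 = 26.2.

V* ≈ 207, P* ≈ 26.2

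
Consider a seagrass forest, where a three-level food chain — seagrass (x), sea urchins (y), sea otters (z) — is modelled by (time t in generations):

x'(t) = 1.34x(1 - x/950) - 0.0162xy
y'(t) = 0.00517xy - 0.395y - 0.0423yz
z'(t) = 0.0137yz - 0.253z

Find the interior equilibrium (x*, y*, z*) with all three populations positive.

x* ≈ 738, y* ≈ 18.5, z* ≈ 80.9

From dz/dt = 0: 0.0137y* = 0.253, so y* = 18.5.
From dx/dt = 0: 1.34(1 - x*/950) = 0.0162·18.5, giving x* = 950·(1 - 0.223) = 738.
From dy/dt = 0: 0.00517·738 - 0.395 = 0.0423z*, so z* = 3.42/0.0423 = 80.9.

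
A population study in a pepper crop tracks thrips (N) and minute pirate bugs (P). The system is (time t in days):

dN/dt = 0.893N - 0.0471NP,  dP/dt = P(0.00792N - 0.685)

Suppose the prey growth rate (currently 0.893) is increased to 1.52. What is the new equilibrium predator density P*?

P* ≈ 32.3

At the interior fixed point, setting dN/dt = 0 with N > 0 fixes P* = (prey growth rate)/(NP coefficient) — independent of the other coefficients.
With the change, P* = 1.52/0.0471 = 32.3; it rises from 19.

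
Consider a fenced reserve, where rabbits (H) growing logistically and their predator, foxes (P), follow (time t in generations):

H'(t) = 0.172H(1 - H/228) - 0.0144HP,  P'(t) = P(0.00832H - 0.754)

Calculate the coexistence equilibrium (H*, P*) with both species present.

From dP/dt = 0 with P > 0: 0.00832H* = 0.754, so H* = 90.6.
Substitute into dH/dt = 0: 0.172(1 - 90.6/228) = 0.0144P*.
The bracket is 0.603, giving P* = 0.104/0.0144 = 7.2.

H* ≈ 90.6, P* ≈ 7.2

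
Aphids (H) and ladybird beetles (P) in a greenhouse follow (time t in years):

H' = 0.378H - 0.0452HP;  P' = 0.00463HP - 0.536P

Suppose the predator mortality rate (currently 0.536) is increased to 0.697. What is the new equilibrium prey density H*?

At the interior fixed point, setting dP/dt = 0 with P > 0 fixes H* = (predator death rate)/(HP coefficient) — independent of the other coefficients.
With the change, H* = 0.697/0.00463 = 151; it rises from 116.

H* ≈ 151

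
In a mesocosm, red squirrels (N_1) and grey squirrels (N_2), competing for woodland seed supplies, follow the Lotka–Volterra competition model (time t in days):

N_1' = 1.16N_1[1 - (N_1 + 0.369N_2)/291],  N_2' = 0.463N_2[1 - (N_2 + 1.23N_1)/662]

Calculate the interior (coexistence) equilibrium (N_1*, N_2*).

N_1* ≈ 85.6, N_2* ≈ 557

Setting both brackets to zero gives the nullclines N_1 + 0.369N_2 = 291 and 1.23N_1 + N_2 = 662.
Substituting N_2 = 662 - 1.23N_1 into the first: N_1(1 - 0.369·1.23) = 291 - 0.369·662.
So N_1* = 46.7/0.546 = 85.6, and then N_2* = 662 - 1.23·85.6 = 557.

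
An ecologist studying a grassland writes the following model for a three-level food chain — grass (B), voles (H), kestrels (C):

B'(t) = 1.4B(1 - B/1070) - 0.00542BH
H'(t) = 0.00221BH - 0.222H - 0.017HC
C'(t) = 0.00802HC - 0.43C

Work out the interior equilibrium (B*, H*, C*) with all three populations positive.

B* ≈ 848, H* ≈ 53.6, C* ≈ 97.2

From dC/dt = 0: 0.00802H* = 0.43, so H* = 53.6.
From dB/dt = 0: 1.4(1 - B*/1070) = 0.00542·53.6, giving B* = 1070·(1 - 0.208) = 848.
From dH/dt = 0: 0.00221·848 - 0.222 = 0.017C*, so C* = 1.65/0.017 = 97.2.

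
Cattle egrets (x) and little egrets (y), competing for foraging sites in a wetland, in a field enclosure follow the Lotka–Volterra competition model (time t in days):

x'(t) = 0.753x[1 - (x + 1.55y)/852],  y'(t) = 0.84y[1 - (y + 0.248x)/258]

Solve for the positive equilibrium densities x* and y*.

x* ≈ 734, y* ≈ 75.9

Setting both brackets to zero gives the nullclines x + 1.55y = 852 and 0.248x + y = 258.
Substituting y = 258 - 0.248x into the first: x(1 - 1.55·0.248) = 852 - 1.55·258.
So x* = 452/0.616 = 734, and then y* = 258 - 0.248·734 = 75.9.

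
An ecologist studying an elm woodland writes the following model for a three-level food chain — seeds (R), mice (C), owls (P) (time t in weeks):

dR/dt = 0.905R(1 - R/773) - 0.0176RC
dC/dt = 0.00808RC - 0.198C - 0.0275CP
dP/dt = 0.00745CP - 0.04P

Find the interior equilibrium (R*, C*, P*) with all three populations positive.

R* ≈ 692, C* ≈ 5.37, P* ≈ 196

From dP/dt = 0: 0.00745C* = 0.04, so C* = 5.37.
From dR/dt = 0: 0.905(1 - R*/773) = 0.0176·5.37, giving R* = 773·(1 - 0.104) = 692.
From dC/dt = 0: 0.00808·692 - 0.198 = 0.0275P*, so P* = 5.4/0.0275 = 196.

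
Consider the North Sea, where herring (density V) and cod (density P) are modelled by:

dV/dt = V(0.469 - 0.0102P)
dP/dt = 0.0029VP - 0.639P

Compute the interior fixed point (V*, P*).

Set dP/dt = 0 with P > 0: 0.0029V - 0.639 = 0, so V* = 0.639/0.0029 = 220.
Set dV/dt = 0 with V > 0: 0.469 - 0.0102P = 0, so P* = 0.469/0.0102 = 46.

V* ≈ 220, P* ≈ 46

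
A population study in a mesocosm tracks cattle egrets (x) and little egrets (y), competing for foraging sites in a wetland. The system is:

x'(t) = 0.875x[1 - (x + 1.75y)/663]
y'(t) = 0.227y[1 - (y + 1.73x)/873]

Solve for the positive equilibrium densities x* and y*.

Setting both brackets to zero gives the nullclines x + 1.75y = 663 and 1.73x + y = 873.
Substituting y = 873 - 1.73x into the first: x(1 - 1.75·1.73) = 663 - 1.75·873.
So x* = -865/-2.03 = 427, and then y* = 873 - 1.73·427 = 135.

x* ≈ 427, y* ≈ 135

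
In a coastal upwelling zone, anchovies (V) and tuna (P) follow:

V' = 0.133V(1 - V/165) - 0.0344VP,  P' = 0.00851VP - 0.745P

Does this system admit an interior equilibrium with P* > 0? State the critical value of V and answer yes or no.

Threshold V = 87.5; K > 87.5, so yes, the predator persists.

The predator equation gives dP/dt > 0 only when V > 0.745/0.00851 = 87.5.
Without the predator, V → K = 165. Since 165 > 87.5, the predator can invade and persist.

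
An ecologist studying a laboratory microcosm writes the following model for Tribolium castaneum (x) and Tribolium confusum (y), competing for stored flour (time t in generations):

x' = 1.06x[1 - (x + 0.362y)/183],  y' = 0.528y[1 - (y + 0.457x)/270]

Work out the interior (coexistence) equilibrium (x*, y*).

x* ≈ 102, y* ≈ 223

Setting both brackets to zero gives the nullclines x + 0.362y = 183 and 0.457x + y = 270.
Substituting y = 270 - 0.457x into the first: x(1 - 0.362·0.457) = 183 - 0.362·270.
So x* = 85.3/0.835 = 102, and then y* = 270 - 0.457·102 = 223.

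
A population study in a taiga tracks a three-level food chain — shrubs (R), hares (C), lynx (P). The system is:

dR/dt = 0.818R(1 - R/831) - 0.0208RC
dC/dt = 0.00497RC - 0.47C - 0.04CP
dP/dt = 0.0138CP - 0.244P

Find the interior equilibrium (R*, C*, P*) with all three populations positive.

From dP/dt = 0: 0.0138C* = 0.244, so C* = 17.7.
From dR/dt = 0: 0.818(1 - R*/831) = 0.0208·17.7, giving R* = 831·(1 - 0.45) = 457.
From dC/dt = 0: 0.00497·457 - 0.47 = 0.04P*, so P* = 1.8/0.04 = 45.1.

R* ≈ 457, C* ≈ 17.7, P* ≈ 45.1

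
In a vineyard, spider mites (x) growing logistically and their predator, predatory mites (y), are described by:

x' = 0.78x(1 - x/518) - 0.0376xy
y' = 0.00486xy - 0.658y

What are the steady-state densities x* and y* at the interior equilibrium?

x* ≈ 135, y* ≈ 15.3

From dy/dt = 0 with y > 0: 0.00486x* = 0.658, so x* = 135.
Substitute into dx/dt = 0: 0.78(1 - 135/518) = 0.0376y*.
The bracket is 0.739, giving y* = 0.576/0.0376 = 15.3.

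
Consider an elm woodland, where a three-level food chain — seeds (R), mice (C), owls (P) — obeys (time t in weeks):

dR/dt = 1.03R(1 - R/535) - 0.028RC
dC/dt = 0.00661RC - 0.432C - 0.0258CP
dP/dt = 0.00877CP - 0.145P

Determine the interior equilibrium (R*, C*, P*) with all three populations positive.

From dP/dt = 0: 0.00877C* = 0.145, so C* = 16.5.
From dR/dt = 0: 1.03(1 - R*/535) = 0.028·16.5, giving R* = 535·(1 - 0.449) = 295.
From dC/dt = 0: 0.00661·295 - 0.432 = 0.0258P*, so P* = 1.51/0.0258 = 58.7.

R* ≈ 295, C* ≈ 16.5, P* ≈ 58.7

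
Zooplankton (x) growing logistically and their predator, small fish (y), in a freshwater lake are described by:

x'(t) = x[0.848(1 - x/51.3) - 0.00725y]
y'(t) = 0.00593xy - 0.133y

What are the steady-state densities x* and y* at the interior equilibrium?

From dy/dt = 0 with y > 0: 0.00593x* = 0.133, so x* = 22.4.
Substitute into dx/dt = 0: 0.848(1 - 22.4/51.3) = 0.00725y*.
The bracket is 0.563, giving y* = 0.477/0.00725 = 65.8.

x* ≈ 22.4, y* ≈ 65.8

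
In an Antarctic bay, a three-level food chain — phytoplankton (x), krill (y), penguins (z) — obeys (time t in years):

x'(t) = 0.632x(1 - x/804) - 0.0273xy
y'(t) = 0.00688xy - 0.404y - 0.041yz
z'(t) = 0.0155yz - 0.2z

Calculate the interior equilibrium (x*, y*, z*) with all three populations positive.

x* ≈ 356, y* ≈ 12.9, z* ≈ 49.9

From dz/dt = 0: 0.0155y* = 0.2, so y* = 12.9.
From dx/dt = 0: 0.632(1 - x*/804) = 0.0273·12.9, giving x* = 804·(1 - 0.557) = 356.
From dy/dt = 0: 0.00688·356 - 0.404 = 0.041z*, so z* = 2.04/0.041 = 49.9.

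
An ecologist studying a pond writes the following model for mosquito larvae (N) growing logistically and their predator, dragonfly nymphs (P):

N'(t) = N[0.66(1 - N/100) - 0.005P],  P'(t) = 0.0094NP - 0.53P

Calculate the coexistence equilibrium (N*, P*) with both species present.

N* ≈ 56.4, P* ≈ 57.6

From dP/dt = 0 with P > 0: 0.0094N* = 0.53, so N* = 56.4.
Substitute into dN/dt = 0: 0.66(1 - 56.4/100) = 0.005P*.
The bracket is 0.436, giving P* = 0.288/0.005 = 57.6.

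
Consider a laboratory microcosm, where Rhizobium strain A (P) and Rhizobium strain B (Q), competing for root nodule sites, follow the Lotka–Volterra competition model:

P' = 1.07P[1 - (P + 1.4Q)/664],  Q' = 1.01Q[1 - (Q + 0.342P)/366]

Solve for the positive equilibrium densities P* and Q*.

P* ≈ 291, Q* ≈ 267

Setting both brackets to zero gives the nullclines P + 1.4Q = 664 and 0.342P + Q = 366.
Substituting Q = 366 - 0.342P into the first: P(1 - 1.4·0.342) = 664 - 1.4·366.
So P* = 152/0.521 = 291, and then Q* = 366 - 0.342·291 = 267.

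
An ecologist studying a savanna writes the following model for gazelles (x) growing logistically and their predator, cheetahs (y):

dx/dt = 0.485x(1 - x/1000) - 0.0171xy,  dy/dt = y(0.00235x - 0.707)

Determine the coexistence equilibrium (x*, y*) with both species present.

From dy/dt = 0 with y > 0: 0.00235x* = 0.707, so x* = 301.
Substitute into dx/dt = 0: 0.485(1 - 301/1000) = 0.0171y*.
The bracket is 0.699, giving y* = 0.339/0.0171 = 19.8.

x* ≈ 301, y* ≈ 19.8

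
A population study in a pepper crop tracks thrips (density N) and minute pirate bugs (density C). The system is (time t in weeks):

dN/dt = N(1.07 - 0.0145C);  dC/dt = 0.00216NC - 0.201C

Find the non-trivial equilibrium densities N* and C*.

N* ≈ 93.1, C* ≈ 73.8

Set dC/dt = 0 with C > 0: 0.00216N - 0.201 = 0, so N* = 0.201/0.00216 = 93.1.
Set dN/dt = 0 with N > 0: 1.07 - 0.0145C = 0, so C* = 1.07/0.0145 = 73.8.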